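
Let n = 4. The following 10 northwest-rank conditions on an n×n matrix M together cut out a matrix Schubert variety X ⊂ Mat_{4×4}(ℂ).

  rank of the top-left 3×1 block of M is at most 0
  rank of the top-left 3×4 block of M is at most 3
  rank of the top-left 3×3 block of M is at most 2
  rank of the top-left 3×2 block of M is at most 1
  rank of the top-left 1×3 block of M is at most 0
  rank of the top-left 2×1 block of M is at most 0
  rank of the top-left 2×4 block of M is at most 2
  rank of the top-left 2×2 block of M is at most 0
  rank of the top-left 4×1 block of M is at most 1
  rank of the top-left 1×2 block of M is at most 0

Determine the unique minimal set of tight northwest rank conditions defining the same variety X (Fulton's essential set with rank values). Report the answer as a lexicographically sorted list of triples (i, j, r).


Propagating the 10 rank bounds to every northwest block:

  i=1: 0  0  0  1
  i=2: 0  0  1  2
  i=3: 0  1  2  3
  i=4: 1  2  3  4

so w = (4, 3, 2, 1).

Rothe diagram D(w) (6 cells), 3 SE-corners (essential conditions):

[(1, 3, 0), (2, 2, 0), (3, 1, 0)]


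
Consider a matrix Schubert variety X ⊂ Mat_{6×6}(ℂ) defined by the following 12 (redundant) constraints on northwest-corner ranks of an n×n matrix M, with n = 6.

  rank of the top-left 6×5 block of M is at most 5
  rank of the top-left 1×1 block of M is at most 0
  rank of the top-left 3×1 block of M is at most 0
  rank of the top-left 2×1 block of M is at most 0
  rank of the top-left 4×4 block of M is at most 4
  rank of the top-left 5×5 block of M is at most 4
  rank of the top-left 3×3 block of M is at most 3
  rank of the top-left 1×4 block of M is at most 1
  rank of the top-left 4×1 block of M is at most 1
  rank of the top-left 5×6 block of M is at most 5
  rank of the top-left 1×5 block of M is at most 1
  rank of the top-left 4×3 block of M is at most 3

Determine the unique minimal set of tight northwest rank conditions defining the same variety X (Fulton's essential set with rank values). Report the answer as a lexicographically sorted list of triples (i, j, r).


Recovering R(i,j) via the rank-extension bound from the 12 conditions:

  R[1]: 0  1  1  1  1  1
  R[2]: 0  1  2  2  2  2
  R[3]: 0  1  2  3  3  3
  R[4]: 1  2  3  4  4  4
  R[5]: 1  2  3  4  4  5
  R[6]: 1  2  3  4  5  6

second differences of R give the permutation w = (2, 3, 4, 1, 6, 5).

D(w) has 4 cells with 2 SE-corners; essential set:

[(3, 1, 0), (5, 5, 4)]


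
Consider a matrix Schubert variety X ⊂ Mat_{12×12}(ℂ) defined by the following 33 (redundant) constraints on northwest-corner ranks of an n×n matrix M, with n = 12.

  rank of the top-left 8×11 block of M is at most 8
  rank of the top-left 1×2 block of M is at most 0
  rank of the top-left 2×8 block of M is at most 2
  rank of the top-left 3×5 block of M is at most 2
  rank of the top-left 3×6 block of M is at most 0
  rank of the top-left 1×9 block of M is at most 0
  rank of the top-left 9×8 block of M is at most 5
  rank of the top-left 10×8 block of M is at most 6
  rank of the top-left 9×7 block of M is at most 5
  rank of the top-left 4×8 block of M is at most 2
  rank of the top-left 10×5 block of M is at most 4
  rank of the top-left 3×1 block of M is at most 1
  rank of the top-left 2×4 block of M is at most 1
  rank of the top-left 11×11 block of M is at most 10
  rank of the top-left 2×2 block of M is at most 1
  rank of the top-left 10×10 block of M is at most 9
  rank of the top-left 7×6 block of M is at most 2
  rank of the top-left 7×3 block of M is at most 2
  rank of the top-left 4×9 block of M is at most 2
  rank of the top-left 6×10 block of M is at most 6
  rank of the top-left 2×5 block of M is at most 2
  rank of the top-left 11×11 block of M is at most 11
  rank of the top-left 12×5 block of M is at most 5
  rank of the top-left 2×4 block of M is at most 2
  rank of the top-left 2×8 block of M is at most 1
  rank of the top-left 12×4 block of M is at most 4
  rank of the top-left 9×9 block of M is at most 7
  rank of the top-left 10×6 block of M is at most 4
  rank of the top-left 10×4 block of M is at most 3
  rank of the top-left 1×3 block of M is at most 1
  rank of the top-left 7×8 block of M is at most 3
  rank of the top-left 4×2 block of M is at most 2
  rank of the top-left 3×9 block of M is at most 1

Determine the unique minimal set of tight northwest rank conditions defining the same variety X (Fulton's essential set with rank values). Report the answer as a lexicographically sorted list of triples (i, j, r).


Rank table r_w(12×12) implied by the 33 constraints:

  0, 0, 0, 0, 0, 0, 0, 0, 0, 1, 1, 1
  0, 0, 0, 0, 0, 0, 1, 1, 1, 2, 2, 2
  0, 0, 0, 0, 0, 0, 1, 1, 1, 2, 3, 3
  1, 1, 1, 1, 1, 1, 2, 2, 2, 3, 4, 4
  1, 2, 2, 2, 2, 2, 3, 3, 3, 4, 5, 5
  1, 2, 2, 2, 2, 2, 3, 3, 4, 5, 6, 6
  1, 2, 2, 2, 2, 2, 3, 3, 4, 5, 6, 7
  1, 2, 3, 3, 3, 3, 4, 4, 5, 6, 7, 8
  1, 2, 3, 3, 4, 4, 5, 5, 6, 7, 8, 9
  1, 2, 3, 3, 4, 4, 5, 6, 7, 8, 9, 10
  1, 2, 3, 4, 5, 5, 6, 7, 8, 9, 10, 11
  1, 2, 3, 4, 5, 6, 7, 8, 9, 10, 11, 12

giving w = (10, 7, 11, 1, 2, 9, 12, 3, 5, 8, 4, 6) via Δ²R.

Fulton essential set (7 of the 36 Rothe cells):

[(1, 9, 0), (3, 6, 0), (3, 9, 1), (7, 6, 2), (7, 8, 3), (10, 4, 3), (10, 6, 4)]


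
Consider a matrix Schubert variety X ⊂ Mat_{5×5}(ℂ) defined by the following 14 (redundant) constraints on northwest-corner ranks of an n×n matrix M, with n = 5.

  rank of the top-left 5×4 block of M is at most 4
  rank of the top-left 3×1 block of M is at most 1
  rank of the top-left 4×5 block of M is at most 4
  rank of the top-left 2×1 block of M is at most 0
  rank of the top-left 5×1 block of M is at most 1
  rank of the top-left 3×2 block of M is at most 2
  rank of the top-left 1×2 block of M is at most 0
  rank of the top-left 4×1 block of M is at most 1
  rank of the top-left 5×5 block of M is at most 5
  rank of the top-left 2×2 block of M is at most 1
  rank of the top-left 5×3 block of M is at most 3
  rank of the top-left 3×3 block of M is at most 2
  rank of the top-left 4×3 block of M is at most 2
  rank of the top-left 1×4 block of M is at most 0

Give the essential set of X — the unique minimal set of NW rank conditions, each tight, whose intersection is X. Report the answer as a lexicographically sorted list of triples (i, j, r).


Computing R[i][j] = min implied NW-rank bound (n=5, 14 conditions):

  R[1]: 0 | 0 | 0 | 0 | 1
  R[2]: 0 | 1 | 1 | 1 | 2
  R[3]: 1 | 2 | 2 | 2 | 3
  R[4]: 1 | 2 | 2 | 3 | 4
  R[5]: 1 | 2 | 3 | 4 | 5

so w = (5, 2, 1, 4, 3).

3 SE-corners of the 6-cell Rothe diagram give Ess(w):

[(1, 4, 0), (2, 1, 0), (4, 3, 2)]


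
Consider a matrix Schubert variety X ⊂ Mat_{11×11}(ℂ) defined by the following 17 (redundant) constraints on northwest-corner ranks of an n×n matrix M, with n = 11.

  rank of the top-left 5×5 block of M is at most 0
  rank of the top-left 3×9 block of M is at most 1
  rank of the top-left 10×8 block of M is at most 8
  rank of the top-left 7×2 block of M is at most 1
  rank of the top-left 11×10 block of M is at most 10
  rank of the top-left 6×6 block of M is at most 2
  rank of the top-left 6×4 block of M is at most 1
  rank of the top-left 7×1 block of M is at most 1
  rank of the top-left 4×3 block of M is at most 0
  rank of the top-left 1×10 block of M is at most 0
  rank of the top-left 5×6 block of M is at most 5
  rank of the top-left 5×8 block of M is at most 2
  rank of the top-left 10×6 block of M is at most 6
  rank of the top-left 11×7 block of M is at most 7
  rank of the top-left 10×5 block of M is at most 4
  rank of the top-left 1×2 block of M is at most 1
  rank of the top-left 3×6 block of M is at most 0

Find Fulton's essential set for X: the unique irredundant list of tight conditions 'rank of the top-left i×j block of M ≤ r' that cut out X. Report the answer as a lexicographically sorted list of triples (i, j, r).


Computing R[i][j] = min implied NW-rank bound (n=11, 17 conditions):

  0, 0, 0, 0, 0, 0, 0, 0, 0, 0, 1
  0, 0, 0, 0, 0, 0, 1, 1, 1, 1, 2
  0, 0, 0, 0, 0, 0, 1, 1, 1, 2, 3
  0, 0, 0, 0, 0, 1, 2, 2, 2, 3, 4
  0, 0, 0, 0, 0, 1, 2, 2, 3, 4, 5
  1, 1, 1, 1, 1, 2, 3, 3, 4, 5, 6
  1, 1, 2, 2, 2, 3, 4, 4, 5, 6, 7
  1, 2, 3, 3, 3, 4, 5, 5, 6, 7, 8
  1, 2, 3, 4, 4, 5, 6, 6, 7, 8, 9
  1, 2, 3, 4, 4, 5, 6, 7, 8, 9, 10
  1, 2, 3, 4, 5, 6, 7, 8, 9, 10, 11

hence w(1..11) = (11, 7, 10, 6, 9, 1, 3, 2, 4, 8, 5).

Rothe diagram D(w) (37 cells), 7 SE-corners (essential conditions):

[(1, 10, 0), (3, 6, 0), (3, 9, 1), (5, 5, 0), (5, 8, 2), (7, 2, 1), (10, 5, 4)]


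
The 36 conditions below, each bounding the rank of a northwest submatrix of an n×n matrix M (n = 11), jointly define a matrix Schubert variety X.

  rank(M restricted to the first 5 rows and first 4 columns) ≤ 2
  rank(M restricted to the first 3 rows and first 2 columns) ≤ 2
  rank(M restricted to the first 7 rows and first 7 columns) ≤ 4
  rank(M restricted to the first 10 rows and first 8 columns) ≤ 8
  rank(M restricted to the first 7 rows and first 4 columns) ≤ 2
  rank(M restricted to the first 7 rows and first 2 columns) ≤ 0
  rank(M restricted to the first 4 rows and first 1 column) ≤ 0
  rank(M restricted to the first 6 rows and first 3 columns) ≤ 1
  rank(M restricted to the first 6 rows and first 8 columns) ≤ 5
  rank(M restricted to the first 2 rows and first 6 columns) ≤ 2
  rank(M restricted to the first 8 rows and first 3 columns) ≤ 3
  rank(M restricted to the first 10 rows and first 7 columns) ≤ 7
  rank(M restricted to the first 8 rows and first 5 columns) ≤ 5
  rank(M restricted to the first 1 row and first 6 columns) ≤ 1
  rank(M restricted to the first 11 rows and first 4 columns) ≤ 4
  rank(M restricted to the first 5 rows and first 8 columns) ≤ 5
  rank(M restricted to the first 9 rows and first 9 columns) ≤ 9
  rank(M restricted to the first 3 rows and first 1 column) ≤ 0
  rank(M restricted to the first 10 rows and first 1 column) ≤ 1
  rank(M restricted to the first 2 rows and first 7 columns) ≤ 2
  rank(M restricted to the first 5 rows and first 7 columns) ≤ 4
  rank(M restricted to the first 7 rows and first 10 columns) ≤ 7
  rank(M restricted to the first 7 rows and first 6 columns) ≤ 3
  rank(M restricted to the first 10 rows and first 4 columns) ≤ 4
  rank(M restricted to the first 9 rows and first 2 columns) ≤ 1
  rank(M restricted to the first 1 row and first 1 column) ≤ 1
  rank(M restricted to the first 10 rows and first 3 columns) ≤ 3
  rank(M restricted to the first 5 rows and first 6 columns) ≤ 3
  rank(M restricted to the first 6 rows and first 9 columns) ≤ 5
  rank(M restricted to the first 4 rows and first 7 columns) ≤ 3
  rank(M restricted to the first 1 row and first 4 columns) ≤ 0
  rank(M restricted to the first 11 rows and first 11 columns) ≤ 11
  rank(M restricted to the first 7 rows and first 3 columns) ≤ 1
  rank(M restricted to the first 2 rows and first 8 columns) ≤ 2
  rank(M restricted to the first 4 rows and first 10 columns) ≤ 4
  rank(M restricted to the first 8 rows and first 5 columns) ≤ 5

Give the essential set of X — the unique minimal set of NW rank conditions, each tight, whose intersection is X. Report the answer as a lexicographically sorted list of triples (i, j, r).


Recovering R(i,j) via the rank-extension bound from the 36 conditions:

  R[1]: 0 | 0 | 0 | 0 | 1 | 1 | 1 | 1 | 1 | 1 | 1
  R[2]: 0 | 0 | 1 | 1 | 2 | 2 | 2 | 2 | 2 | 2 | 2
  R[3]: 0 | 0 | 1 | 2 | 3 | 3 | 3 | 3 | 3 | 3 | 3
  R[4]: 0 | 0 | 1 | 2 | 3 | 3 | 3 | 4 | 4 | 4 | 4
  R[5]: 0 | 0 | 1 | 2 | 3 | 3 | 4 | 5 | 5 | 5 | 5
  R[6]: 0 | 0 | 1 | 2 | 3 | 3 | 4 | 5 | 5 | 6 | 6
  R[7]: 0 | 0 | 1 | 2 | 3 | 3 | 4 | 5 | 6 | 7 | 7
  R[8]: 1 | 1 | 2 | 3 | 4 | 4 | 5 | 6 | 7 | 8 | 8
  R[9]: 1 | 1 | 2 | 3 | 4 | 5 | 6 | 7 | 8 | 9 | 9
  R[10]: 1 | 2 | 3 | 4 | 5 | 6 | 7 | 8 | 9 | 10 | 10
  R[11]: 1 | 2 | 3 | 4 | 5 | 6 | 7 | 8 | 9 | 10 | 11

so w = (5, 3, 4, 8, 7, 10, 9, 1, 6, 2, 11).

6 SE-corners of the 23-cell Rothe diagram give Ess(w):

[(1, 4, 0), (4, 7, 3), (6, 9, 5), (7, 2, 0), (7, 6, 3), (9, 2, 1)]


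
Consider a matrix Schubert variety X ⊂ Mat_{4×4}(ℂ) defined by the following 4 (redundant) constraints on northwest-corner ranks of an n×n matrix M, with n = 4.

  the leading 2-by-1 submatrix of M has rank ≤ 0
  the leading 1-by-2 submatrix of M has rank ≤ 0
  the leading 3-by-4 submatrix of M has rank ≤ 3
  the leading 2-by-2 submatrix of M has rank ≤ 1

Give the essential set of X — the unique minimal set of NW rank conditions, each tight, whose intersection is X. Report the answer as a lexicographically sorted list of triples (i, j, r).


Rank table r_w(4×4) implied by the 4 constraints:

  0 | 0 | 1 | 1
  0 | 1 | 2 | 2
  1 | 2 | 3 | 3
  1 | 2 | 3 | 4

giving w = (3, 2, 1, 4) via Δ²R.

2 SE-corners of the 3-cell Rothe diagram give Ess(w):

[(1, 2, 0), (2, 1, 0)]


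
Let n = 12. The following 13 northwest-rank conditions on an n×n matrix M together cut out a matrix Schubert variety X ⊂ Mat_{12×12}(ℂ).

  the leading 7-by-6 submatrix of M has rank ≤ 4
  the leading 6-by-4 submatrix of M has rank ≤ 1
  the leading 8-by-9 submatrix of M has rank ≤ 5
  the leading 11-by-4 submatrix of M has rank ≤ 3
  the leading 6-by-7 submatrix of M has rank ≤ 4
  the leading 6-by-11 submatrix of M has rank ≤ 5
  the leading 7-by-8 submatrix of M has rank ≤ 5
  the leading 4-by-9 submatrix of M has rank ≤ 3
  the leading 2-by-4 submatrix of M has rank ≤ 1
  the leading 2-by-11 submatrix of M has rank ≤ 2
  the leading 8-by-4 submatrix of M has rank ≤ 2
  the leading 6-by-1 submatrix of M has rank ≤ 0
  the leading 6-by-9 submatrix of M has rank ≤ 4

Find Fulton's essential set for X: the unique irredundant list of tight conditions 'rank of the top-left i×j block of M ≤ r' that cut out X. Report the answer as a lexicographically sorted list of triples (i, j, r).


Propagating the 13 rank bounds to every northwest block:

  row 1: 0 | 1 | 1 | 1 | 1 | 1 | 1 | 1 | 1 | 1 | 1 | 1
  row 2: 0 | 1 | 1 | 1 | 2 | 2 | 2 | 2 | 2 | 2 | 2 | 2
  row 3: 0 | 1 | 1 | 1 | 2 | 3 | 3 | 3 | 3 | 3 | 3 | 3
  row 4: 0 | 1 | 1 | 1 | 2 | 3 | 3 | 3 | 3 | 4 | 4 | 4
  row 5: 0 | 1 | 1 | 1 | 2 | 3 | 4 | 4 | 4 | 5 | 5 | 5
  row 6: 0 | 1 | 1 | 1 | 2 | 3 | 4 | 4 | 4 | 5 | 5 | 6
  row 7: 1 | 2 | 2 | 2 | 3 | 4 | 5 | 5 | 5 | 6 | 6 | 7
  row 8: 1 | 2 | 2 | 2 | 3 | 4 | 5 | 5 | 5 | 6 | 7 | 8
  row 9: 1 | 2 | 3 | 3 | 4 | 5 | 6 | 6 | 6 | 7 | 8 | 9
  row 10: 1 | 2 | 3 | 3 | 4 | 5 | 6 | 7 | 7 | 8 | 9 | 10
  row 11: 1 | 2 | 3 | 3 | 4 | 5 | 6 | 7 | 8 | 9 | 10 | 11
  row 12: 1 | 2 | 3 | 4 | 5 | 6 | 7 | 8 | 9 | 10 | 11 | 12

the unique w with this rank table is (2, 5, 6, 10, 7, 12, 1, 11, 3, 8, 9, 4).

|D(w)|=28, |Ess(w)|=8:

[(4, 9, 3), (6, 1, 0), (6, 4, 1), (6, 9, 4), (6, 11, 5), (8, 4, 2), (8, 9, 5), (11, 4, 3)]


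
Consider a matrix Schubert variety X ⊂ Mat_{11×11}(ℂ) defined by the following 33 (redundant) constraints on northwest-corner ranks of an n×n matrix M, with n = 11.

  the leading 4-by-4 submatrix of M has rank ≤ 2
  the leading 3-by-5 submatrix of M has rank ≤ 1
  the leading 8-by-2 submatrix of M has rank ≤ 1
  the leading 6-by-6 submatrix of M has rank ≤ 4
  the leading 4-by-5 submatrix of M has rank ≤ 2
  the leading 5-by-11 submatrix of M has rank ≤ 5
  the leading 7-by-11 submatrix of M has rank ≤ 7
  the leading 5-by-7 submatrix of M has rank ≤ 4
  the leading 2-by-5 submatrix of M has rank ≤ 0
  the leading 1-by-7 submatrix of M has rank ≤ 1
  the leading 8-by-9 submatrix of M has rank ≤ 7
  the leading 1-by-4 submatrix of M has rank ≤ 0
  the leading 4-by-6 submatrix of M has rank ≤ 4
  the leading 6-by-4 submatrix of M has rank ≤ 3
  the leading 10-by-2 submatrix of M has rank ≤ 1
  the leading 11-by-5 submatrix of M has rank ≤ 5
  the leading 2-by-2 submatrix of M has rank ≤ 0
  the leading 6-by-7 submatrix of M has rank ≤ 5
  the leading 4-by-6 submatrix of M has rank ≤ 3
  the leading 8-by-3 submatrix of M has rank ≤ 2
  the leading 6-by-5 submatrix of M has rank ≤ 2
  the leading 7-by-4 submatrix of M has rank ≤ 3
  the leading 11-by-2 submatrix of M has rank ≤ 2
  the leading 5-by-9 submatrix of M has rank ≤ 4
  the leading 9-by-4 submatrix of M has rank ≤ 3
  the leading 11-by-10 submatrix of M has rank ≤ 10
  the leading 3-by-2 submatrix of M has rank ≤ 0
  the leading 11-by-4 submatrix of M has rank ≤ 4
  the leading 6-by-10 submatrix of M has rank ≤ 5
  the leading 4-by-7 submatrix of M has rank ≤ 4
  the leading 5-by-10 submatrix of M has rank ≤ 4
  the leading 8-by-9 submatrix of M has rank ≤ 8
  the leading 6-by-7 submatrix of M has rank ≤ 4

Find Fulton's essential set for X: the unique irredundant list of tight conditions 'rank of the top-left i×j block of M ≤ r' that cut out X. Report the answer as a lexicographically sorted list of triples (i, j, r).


Computing R[i][j] = min implied NW-rank bound (n=11, 33 conditions):

  row 1: 0 0 0 0 0 1 1 1 1 1 1
  row 2: 0 0 0 0 0 1 2 2 2 2 2
  row 3: 0 0 1 1 1 2 3 3 3 3 3
  row 4: 1 1 2 2 2 3 4 4 4 4 4
  row 5: 1 1 2 2 2 3 4 4 4 4 5
  row 6: 1 1 2 2 2 3 4 5 5 5 6
  row 7: 1 1 2 3 3 4 5 6 6 6 7
  row 8: 1 1 2 3 4 5 6 7 7 7 8
  row 9: 1 1 2 3 4 5 6 7 8 8 9
  row 10: 1 1 2 3 4 5 6 7 8 9 10
  row 11: 1 2 3 4 5 6 7 8 9 10 11

second differences of R give the permutation w = (6, 7, 3, 1, 11, 8, 4, 5, 9, 10, 2).

Fulton essential set (5 of the 25 Rothe cells):

[(2, 5, 0), (3, 2, 0), (5, 10, 4), (6, 5, 2), (10, 2, 1)]


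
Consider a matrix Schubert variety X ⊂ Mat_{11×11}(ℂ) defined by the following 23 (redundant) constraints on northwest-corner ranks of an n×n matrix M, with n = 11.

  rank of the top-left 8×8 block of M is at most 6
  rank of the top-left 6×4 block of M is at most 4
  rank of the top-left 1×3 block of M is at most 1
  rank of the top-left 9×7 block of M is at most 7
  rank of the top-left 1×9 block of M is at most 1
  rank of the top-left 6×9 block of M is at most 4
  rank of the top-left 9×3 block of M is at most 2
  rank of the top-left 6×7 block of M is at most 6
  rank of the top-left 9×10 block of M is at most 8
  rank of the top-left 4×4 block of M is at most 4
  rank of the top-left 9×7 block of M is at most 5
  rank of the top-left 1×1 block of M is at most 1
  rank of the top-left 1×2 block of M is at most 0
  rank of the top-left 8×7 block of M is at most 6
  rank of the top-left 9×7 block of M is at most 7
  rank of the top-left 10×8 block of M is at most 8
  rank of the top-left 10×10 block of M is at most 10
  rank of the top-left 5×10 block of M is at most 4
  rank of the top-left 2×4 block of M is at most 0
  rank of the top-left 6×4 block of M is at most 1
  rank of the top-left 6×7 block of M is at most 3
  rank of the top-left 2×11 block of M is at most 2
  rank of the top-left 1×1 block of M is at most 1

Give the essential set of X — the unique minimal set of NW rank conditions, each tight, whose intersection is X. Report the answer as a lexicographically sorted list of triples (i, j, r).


Propagating the 23 rank bounds to every northwest block:

  row 1: 0  0  0  0  1  1  1  1  1  1  1
  row 2: 0  0  0  0  1  2  2  2  2  2  2
  row 3: 1  1  1  1  2  3  3  3  3  3  3
  row 4: 1  1  1  1  2  3  3  4  4  4  4
  row 5: 1  1  1  1  2  3  3  4  4  4  5
  row 6: 1  1  1  1  2  3  3  4  4  5  6
  row 7: 1  2  2  2  3  4  4  5  5  6  7
  row 8: 1  2  2  3  4  5  5  6  6  7  8
  row 9: 1  2  2  3  4  5  5  6  7  8  9
  row 10: 1  2  3  4  5  6  6  7  8  9  10
  row 11: 1  2  3  4  5  6  7  8  9  10  11

reading off 1-entries of Δ²R: w = (5, 6, 1, 8, 11, 10, 2, 4, 9, 3, 7).

D(w) has 26 cells with 7 SE-corners; essential set:

[(2, 4, 0), (5, 10, 4), (6, 4, 1), (6, 7, 3), (6, 9, 4), (9, 3, 2), (9, 7, 5)]


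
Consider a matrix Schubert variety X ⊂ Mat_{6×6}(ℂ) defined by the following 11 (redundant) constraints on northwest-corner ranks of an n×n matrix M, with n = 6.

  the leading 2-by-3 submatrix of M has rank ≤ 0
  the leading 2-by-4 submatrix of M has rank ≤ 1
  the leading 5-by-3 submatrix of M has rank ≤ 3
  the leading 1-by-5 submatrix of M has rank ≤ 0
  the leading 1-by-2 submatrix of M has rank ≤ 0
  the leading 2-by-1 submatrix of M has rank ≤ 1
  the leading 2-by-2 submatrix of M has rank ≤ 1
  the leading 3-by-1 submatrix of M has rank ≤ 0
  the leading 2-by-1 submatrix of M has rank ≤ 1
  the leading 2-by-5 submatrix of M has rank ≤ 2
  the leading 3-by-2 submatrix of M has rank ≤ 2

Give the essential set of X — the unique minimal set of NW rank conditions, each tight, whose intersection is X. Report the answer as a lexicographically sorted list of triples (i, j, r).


Computing R[i][j] = min implied NW-rank bound (n=6, 11 conditions):

  row 1: 0 | 0 | 0 | 0 | 0 | 1
  row 2: 0 | 0 | 0 | 1 | 1 | 2
  row 3: 0 | 1 | 1 | 2 | 2 | 3
  row 4: 1 | 2 | 2 | 3 | 3 | 4
  row 5: 1 | 2 | 3 | 4 | 4 | 5
  row 6: 1 | 2 | 3 | 4 | 5 | 6

reading off 1-entries of Δ²R: w = (6, 4, 2, 1, 3, 5).

|D(w)|=9, |Ess(w)|=3:

[(1, 5, 0), (2, 3, 0), (3, 1, 0)]


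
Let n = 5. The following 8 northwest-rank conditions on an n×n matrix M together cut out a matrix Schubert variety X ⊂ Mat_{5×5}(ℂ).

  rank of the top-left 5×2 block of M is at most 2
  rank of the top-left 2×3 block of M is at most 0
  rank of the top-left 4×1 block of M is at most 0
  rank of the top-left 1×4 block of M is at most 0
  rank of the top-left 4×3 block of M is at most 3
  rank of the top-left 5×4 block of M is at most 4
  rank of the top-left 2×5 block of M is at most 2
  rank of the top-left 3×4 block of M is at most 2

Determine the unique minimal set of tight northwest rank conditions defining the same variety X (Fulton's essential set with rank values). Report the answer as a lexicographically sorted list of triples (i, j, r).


Reconstructing r_w from the 8 given conditions:

  i=1: 0  0  0  0  1
  i=2: 0  0  0  1  2
  i=3: 0  1  1  2  3
  i=4: 0  1  2  3  4
  i=5: 1  2  3  4  5

so w = (5, 4, 2, 3, 1).

Fulton essential set (3 of the 9 Rothe cells):

[(1, 4, 0), (2, 3, 0), (4, 1, 0)]


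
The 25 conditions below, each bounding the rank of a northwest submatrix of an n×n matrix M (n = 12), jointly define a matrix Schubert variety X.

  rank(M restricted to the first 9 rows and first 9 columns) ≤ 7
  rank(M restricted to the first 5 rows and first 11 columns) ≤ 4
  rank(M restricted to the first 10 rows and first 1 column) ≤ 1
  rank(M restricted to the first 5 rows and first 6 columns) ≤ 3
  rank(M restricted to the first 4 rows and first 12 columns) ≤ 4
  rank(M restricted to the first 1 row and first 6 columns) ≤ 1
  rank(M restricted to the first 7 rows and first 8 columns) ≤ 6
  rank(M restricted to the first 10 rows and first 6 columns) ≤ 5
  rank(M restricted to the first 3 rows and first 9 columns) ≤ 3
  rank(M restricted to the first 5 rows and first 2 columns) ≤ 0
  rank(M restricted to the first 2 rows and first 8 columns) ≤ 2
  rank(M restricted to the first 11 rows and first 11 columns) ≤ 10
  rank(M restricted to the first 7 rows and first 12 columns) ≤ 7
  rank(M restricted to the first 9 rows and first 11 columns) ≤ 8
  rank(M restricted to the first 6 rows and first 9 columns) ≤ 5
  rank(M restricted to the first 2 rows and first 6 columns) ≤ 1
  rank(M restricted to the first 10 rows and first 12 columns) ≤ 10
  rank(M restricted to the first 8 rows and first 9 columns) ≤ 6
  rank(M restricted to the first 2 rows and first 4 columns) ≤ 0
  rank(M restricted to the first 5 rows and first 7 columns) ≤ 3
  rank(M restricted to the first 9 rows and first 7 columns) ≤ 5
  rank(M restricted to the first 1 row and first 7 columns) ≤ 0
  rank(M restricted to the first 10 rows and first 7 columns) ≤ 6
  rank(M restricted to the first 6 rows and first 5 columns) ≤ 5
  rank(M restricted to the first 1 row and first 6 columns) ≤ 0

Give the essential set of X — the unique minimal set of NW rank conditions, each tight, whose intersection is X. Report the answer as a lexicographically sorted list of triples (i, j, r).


Recovering R(i,j) via the rank-extension bound from the 25 conditions:

  i=1: 0  0  0  0  0  0  0  1  1  1  1  1
  i=2: 0  0  0  0  1  1  1  2  2  2  2  2
  i=3: 0  0  1  1  2  2  2  3  3  3  3  3
  i=4: 0  0  1  2  3  3  3  4  4  4  4  4
  i=5: 0  0  1  2  3  3  3  4  4  4  4  5
  i=6: 1  1  2  3  4  4  4  5  5  5  5  6
  i=7: 1  2  3  4  5  5  5  6  6  6  6  7
  i=8: 1  2  3  4  5  5  5  6  6  7  7  8
  i=9: 1  2  3  4  5  5  5  6  7  8  8  9
  i=10: 1  2  3  4  5  5  6  7  8  9  9  10
  i=11: 1  2  3  4  5  6  7  8  9  10  10  11
  i=12: 1  2  3  4  5  6  7  8  9  10  11  12

reading off 1-entries of Δ²R: w = (8, 5, 3, 4, 12, 1, 2, 10, 9, 7, 6, 11).

Fulton essential set (8 of the 28 Rothe cells):

[(1, 7, 0), (2, 4, 0), (5, 2, 0), (5, 7, 3), (5, 11, 4), (8, 9, 6), (9, 7, 5), (10, 6, 5)]


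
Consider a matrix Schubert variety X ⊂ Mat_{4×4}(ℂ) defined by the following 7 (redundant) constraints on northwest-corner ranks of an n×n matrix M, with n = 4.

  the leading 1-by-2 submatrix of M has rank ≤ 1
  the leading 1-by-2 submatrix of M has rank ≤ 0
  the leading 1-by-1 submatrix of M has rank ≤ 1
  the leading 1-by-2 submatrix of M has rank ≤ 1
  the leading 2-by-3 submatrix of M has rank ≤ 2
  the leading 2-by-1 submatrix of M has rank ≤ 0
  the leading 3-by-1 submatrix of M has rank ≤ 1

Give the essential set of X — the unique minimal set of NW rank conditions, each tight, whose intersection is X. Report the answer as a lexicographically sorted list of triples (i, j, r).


The tightest implied rank at each (i,j), from the 7 conditions:

  0 | 0 | 1 | 1
  0 | 1 | 2 | 2
  1 | 2 | 3 | 3
  1 | 2 | 3 | 4

the unique w with this rank table is (3, 2, 1, 4).

D(w) has 3 cells with 2 SE-corners; essential set:

[(1, 2, 0), (2, 1, 0)]


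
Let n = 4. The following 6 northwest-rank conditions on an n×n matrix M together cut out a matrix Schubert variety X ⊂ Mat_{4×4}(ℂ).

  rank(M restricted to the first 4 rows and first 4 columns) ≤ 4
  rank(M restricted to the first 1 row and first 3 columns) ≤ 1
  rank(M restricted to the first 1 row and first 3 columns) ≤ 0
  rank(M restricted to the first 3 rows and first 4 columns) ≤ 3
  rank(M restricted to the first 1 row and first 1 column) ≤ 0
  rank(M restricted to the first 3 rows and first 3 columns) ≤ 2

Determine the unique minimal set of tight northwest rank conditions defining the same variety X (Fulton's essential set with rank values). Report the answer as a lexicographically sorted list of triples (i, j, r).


Rank table r_w(4×4) implied by the 6 constraints:

  i=1: 0, 0, 0, 1
  i=2: 1, 1, 1, 2
  i=3: 1, 2, 2, 3
  i=4: 1, 2, 3, 4

so w = (4, 1, 2, 3).

D(w) has 3 cells with 1 SE-corner; essential set:

[(1, 3, 0)]


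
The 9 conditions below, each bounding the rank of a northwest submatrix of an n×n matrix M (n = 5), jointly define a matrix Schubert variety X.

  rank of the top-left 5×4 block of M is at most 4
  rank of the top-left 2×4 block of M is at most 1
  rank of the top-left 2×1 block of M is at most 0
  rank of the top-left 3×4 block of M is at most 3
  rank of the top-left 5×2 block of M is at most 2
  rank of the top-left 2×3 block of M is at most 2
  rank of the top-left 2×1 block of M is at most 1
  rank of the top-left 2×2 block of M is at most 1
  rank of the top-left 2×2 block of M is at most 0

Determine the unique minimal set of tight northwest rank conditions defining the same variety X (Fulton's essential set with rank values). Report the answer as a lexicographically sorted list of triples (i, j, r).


The tightest implied rank at each (i,j), from the 9 conditions:

  row 1: 0  0  1  1  1
  row 2: 0  0  1  1  2
  row 3: 1  1  2  2  3
  row 4: 1  2  3  3  4
  row 5: 1  2  3  4  5

hence w(1..5) = (3, 5, 1, 2, 4).

2 SE-corners of the 5-cell Rothe diagram give Ess(w):

[(2, 2, 0), (2, 4, 1)]


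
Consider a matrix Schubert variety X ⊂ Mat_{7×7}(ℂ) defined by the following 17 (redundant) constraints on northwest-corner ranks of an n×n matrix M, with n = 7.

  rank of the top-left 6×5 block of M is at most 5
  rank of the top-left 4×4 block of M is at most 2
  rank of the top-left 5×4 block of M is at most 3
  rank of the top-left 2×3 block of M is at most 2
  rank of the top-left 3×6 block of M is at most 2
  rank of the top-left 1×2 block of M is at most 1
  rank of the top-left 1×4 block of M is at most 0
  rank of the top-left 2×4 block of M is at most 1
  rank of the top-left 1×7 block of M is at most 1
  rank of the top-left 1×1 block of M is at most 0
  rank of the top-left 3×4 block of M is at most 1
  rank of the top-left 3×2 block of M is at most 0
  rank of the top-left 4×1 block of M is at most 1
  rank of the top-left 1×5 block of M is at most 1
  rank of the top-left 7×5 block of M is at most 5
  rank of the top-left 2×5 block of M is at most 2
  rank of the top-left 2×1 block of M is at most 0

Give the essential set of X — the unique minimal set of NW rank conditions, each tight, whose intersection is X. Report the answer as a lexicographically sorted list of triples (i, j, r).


Reconstructing r_w from the 17 given conditions:

  0  0  0  0  1  1  1
  0  0  1  1  2  2  2
  0  0  1  1  2  2  3
  1  1  2  2  3  3  4
  1  2  3  3  4  4  5
  1  2  3  4  5  5  6
  1  2  3  4  5  6  7

the unique w with this rank table is (5, 3, 7, 1, 2, 4, 6).

ℓ(w)=10; the 4 essential cells (i,j,r):

[(1, 4, 0), (3, 2, 0), (3, 4, 1), (3, 6, 2)]


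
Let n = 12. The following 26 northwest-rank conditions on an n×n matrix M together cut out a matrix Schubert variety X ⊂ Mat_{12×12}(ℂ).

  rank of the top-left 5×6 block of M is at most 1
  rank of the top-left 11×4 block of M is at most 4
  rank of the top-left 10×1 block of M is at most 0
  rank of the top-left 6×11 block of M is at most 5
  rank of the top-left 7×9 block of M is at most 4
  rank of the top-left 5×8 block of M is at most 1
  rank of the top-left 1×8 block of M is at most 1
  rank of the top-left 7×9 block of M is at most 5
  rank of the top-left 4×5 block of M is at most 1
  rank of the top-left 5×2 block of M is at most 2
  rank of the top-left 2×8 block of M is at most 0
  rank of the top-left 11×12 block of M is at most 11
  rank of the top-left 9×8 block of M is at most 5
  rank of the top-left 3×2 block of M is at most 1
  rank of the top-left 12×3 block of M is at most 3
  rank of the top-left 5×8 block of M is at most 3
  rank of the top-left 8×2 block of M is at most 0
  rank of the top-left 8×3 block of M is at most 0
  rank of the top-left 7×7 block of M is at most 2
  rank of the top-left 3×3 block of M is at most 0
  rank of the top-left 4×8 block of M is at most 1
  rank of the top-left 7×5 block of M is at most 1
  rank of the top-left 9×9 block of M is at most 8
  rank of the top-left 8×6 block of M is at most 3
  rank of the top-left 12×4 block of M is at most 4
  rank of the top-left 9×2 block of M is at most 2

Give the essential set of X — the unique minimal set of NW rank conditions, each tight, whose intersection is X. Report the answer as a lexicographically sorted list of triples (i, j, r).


Propagating the 26 rank bounds to every northwest block:

  R[1]: 0 | 0 | 0 | 0 | 0 | 0 | 0 | 0 | 1 | 1 | 1 | 1
  R[2]: 0 | 0 | 0 | 0 | 0 | 0 | 0 | 0 | 1 | 2 | 2 | 2
  R[3]: 0 | 0 | 0 | 1 | 1 | 1 | 1 | 1 | 2 | 3 | 3 | 3
  R[4]: 0 | 0 | 0 | 1 | 1 | 1 | 1 | 1 | 2 | 3 | 4 | 4
  R[5]: 0 | 0 | 0 | 1 | 1 | 1 | 1 | 1 | 2 | 3 | 4 | 5
  R[6]: 0 | 0 | 0 | 1 | 1 | 2 | 2 | 2 | 3 | 4 | 5 | 6
  R[7]: 0 | 0 | 0 | 1 | 1 | 2 | 2 | 3 | 4 | 5 | 6 | 7
  R[8]: 0 | 0 | 0 | 1 | 2 | 3 | 3 | 4 | 5 | 6 | 7 | 8
  R[9]: 0 | 1 | 1 | 2 | 3 | 4 | 4 | 5 | 6 | 7 | 8 | 9
  R[10]: 0 | 1 | 2 | 3 | 4 | 5 | 5 | 6 | 7 | 8 | 9 | 10
  R[11]: 1 | 2 | 3 | 4 | 5 | 6 | 6 | 7 | 8 | 9 | 10 | 11
  R[12]: 1 | 2 | 3 | 4 | 5 | 6 | 7 | 8 | 9 | 10 | 11 | 12

reading off 1-entries of Δ²R: w = (9, 10, 4, 11, 12, 6, 8, 5, 2, 3, 1, 7).

6 SE-corners of the 47-cell Rothe diagram give Ess(w):

[(2, 8, 0), (5, 8, 1), (7, 5, 1), (7, 7, 2), (8, 3, 0), (10, 1, 0)]


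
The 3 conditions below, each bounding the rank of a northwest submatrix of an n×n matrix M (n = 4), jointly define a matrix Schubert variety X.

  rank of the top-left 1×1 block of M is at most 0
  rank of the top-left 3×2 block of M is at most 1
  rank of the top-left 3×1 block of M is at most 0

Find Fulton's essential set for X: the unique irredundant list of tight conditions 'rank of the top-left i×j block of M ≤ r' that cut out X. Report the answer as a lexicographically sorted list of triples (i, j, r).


Recovering R(i,j) via the rank-extension bound from the 3 conditions:

  row 1: 0, 1, 1, 1
  row 2: 0, 1, 2, 2
  row 3: 0, 1, 2, 3
  row 4: 1, 2, 3, 4

second differences of R give the permutation w = (2, 3, 4, 1).

|D(w)|=3, |Ess(w)|=1:

[(3, 1, 0)]


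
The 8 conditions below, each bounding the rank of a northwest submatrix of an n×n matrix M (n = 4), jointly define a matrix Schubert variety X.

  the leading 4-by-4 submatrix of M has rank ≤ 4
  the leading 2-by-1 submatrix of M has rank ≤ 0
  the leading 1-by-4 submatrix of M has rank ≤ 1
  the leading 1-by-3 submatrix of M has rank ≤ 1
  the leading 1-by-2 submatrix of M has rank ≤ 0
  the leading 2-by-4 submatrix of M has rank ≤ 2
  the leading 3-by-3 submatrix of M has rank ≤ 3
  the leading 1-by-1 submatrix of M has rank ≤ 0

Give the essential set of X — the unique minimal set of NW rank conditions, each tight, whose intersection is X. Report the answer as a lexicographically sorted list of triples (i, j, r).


Computing R[i][j] = min implied NW-rank bound (n=4, 8 conditions):

  row 1: 0  0  1  1
  row 2: 0  1  2  2
  row 3: 1  2  3  3
  row 4: 1  2  3  4

so w = (3, 2, 1, 4).

Rothe diagram D(w) (3 cells), 2 SE-corners (essential conditions):

[(1, 2, 0), (2, 1, 0)]


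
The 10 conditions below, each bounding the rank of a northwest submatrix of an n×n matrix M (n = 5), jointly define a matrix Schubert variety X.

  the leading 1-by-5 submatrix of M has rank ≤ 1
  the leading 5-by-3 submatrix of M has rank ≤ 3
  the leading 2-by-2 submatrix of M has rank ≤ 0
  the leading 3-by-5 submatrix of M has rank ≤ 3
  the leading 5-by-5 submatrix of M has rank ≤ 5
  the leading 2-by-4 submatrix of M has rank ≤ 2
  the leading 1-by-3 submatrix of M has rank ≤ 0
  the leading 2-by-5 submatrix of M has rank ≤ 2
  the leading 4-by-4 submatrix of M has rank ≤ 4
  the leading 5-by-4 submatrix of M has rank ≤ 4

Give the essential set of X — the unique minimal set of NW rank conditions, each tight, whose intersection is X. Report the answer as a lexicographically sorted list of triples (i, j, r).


The tightest implied rank at each (i,j), from the 10 conditions:

  i=1: 0, 0, 0, 1, 1
  i=2: 0, 0, 1, 2, 2
  i=3: 1, 1, 2, 3, 3
  i=4: 1, 2, 3, 4, 4
  i=5: 1, 2, 3, 4, 5

hence w(1..5) = (4, 3, 1, 2, 5).

Fulton essential set (2 of the 5 Rothe cells):

[(1, 3, 0), (2, 2, 0)]


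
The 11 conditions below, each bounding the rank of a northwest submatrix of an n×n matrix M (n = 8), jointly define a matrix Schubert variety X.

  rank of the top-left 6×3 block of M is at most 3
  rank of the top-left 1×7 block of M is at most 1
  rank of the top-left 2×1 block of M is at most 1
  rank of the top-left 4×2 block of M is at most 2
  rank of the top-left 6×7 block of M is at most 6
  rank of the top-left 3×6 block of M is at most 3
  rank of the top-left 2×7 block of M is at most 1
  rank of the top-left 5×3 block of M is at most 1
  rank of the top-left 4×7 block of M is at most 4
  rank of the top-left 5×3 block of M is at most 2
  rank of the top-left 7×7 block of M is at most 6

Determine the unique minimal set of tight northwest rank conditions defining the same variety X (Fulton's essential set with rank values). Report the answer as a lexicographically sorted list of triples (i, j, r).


Recovering R(i,j) via the rank-extension bound from the 11 conditions:

  R[1]: 1  1  1  1  1  1  1  1
  R[2]: 1  1  1  1  1  1  1  2
  R[3]: 1  1  1  2  2  2  2  3
  R[4]: 1  1  1  2  3  3  3  4
  R[5]: 1  1  1  2  3  4  4  5
  R[6]: 1  2  2  3  4  5  5  6
  R[7]: 1  2  3  4  5  6  6  7
  R[8]: 1  2  3  4  5  6  7  8

so w = (1, 8, 4, 5, 6, 2, 3, 7).

Rothe diagram D(w) (12 cells), 2 SE-corners (essential conditions):

[(2, 7, 1), (5, 3, 1)]


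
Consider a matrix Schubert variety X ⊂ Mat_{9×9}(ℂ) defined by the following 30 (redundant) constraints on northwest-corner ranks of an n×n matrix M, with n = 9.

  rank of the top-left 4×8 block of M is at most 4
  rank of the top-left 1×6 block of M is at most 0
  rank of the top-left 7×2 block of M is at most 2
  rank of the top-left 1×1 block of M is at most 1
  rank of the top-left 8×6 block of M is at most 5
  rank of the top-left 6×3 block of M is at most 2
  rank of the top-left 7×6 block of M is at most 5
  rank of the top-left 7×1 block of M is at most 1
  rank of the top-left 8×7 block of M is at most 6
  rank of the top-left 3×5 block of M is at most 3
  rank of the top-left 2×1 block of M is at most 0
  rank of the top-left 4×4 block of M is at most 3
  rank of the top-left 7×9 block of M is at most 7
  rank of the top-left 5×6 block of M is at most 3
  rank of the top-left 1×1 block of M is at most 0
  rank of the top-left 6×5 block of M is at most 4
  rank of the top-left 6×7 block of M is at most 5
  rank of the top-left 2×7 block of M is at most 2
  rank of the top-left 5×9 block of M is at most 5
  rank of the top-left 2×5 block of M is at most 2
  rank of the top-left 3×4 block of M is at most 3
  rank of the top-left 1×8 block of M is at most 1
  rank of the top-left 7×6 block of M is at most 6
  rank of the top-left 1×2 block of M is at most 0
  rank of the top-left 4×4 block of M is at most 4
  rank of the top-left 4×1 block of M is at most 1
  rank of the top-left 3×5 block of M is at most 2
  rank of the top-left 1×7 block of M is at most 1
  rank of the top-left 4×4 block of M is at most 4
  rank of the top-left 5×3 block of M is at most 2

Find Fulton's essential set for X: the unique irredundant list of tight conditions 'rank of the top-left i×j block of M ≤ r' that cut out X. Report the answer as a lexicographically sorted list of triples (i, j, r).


Rank table r_w(9×9) implied by the 30 constraints:

  i=1: 0 0 0 0 0 0 1 1 1
  i=2: 0 1 1 1 1 1 2 2 2
  i=3: 1 2 2 2 2 2 3 3 3
  i=4: 1 2 2 3 3 3 4 4 4
  i=5: 1 2 2 3 3 3 4 5 5
  i=6: 1 2 2 3 4 4 5 6 6
  i=7: 1 2 3 4 5 5 6 7 7
  i=8: 1 2 3 4 5 5 6 7 8
  i=9: 1 2 3 4 5 6 7 8 9

giving w = (7, 2, 1, 4, 8, 5, 3, 9, 6) via Δ²R.

5 SE-corners of the 13-cell Rothe diagram give Ess(w):

[(1, 6, 0), (2, 1, 0), (5, 6, 3), (6, 3, 2), (8, 6, 5)]


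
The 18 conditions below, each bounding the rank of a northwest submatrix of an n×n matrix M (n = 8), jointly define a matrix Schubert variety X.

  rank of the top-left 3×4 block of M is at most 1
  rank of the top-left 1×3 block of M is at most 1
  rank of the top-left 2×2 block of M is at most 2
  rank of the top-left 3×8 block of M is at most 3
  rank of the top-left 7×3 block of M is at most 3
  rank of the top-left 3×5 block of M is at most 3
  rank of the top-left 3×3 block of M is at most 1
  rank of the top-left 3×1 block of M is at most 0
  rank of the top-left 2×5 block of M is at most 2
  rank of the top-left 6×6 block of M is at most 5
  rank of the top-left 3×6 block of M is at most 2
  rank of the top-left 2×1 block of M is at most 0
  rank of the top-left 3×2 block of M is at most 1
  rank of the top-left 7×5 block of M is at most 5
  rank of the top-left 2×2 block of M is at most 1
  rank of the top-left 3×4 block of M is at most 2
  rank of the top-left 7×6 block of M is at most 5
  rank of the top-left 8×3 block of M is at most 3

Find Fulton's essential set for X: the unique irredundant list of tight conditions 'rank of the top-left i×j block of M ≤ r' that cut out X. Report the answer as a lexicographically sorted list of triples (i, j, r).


Propagating the 18 rank bounds to every northwest block:

  0 | 1 | 1 | 1 | 1 | 1 | 1 | 1
  0 | 1 | 1 | 1 | 2 | 2 | 2 | 2
  0 | 1 | 1 | 1 | 2 | 2 | 3 | 3
  1 | 2 | 2 | 2 | 3 | 3 | 4 | 4
  1 | 2 | 3 | 3 | 4 | 4 | 5 | 5
  1 | 2 | 3 | 4 | 5 | 5 | 6 | 6
  1 | 2 | 3 | 4 | 5 | 5 | 6 | 7
  1 | 2 | 3 | 4 | 5 | 6 | 7 | 8

so w = (2, 5, 7, 1, 3, 4, 8, 6).

ℓ(w)=9; the 4 essential cells (i,j,r):

[(3, 1, 0), (3, 4, 1), (3, 6, 2), (7, 6, 5)]
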